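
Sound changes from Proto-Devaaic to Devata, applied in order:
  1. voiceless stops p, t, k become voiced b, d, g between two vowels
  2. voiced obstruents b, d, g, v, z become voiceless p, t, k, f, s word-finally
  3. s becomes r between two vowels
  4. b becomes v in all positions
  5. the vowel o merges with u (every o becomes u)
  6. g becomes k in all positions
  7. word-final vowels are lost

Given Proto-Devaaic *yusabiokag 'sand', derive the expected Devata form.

Devata: start from *yusabiokag.
  rule 1 (intervocalic voicing): yusabiokag → yusabiogag
  rule 2 (final devoicing): yusabiogag → yusabiogak
  rule 3 (rhotacism): yusabiogak → yurabiogak
  rule 4 (unconditioned shift): yurabiogak → yuraviogak
  rule 5 (vowel merger): yuraviogak → yuraviugak
  rule 6 (unconditioned shift): yuraviugak → yuraviukak
  rule 7: no change — yuraviukak
  ⇒ Devata yuraviukak

yuraviukak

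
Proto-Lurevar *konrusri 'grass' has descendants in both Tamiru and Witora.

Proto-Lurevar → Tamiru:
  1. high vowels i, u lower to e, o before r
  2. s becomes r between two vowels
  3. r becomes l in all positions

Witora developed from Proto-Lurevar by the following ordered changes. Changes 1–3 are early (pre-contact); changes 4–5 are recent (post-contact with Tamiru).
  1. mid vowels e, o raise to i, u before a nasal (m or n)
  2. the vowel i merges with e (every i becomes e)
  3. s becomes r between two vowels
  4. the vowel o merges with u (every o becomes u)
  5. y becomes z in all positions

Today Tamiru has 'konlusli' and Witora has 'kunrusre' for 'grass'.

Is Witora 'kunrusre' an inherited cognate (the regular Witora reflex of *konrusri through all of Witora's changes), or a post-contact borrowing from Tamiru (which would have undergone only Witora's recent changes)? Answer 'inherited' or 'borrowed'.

If inherited, *konrusri would pass through all of Witora's changes:
Witora: *konrusri
  konrusri → kunrusri   [pre-nasal raising]
  kunrusri → kunrusre   [vowel merger]
  kunrusre (rule 3 does not apply)
  kunrusre (rule 4 does not apply)
  kunrusre (rule 5 does not apply)
  giving Witora kunrusre.
If borrowed from Tamiru 'konlusli' after the early changes, it would undergo only the recent ones:
  rule 4 (vowel merger): konlusli → kunlusli
  rule 5 (unconditioned shift): no change (kunlusli)
  ⇒ as a loan: kunlusli
Witora 'kunrusre' matches the inherited outcome exactly, so it is an inherited cognate, not a loan.

inherited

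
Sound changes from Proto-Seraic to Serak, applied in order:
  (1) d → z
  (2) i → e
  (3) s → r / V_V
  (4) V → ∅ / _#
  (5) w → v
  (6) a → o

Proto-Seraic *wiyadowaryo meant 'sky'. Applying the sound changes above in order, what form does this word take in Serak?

Serak: start from *wiyadowaryo.
  rule 1 (unconditioned shift): wiyadowaryo → wiyazowaryo
  rule 2 (vowel merger): wiyazowaryo → weyazowaryo
  rule 3: no change — weyazowaryo
  rule 4 (apocope): weyazowaryo → weyazowary
  rule 5 (unconditioned shift): weyazowary → veyazovary
  rule 6 (vowel merger): veyazovary → veyozovory
  ⇒ Serak veyozovory

veyozovory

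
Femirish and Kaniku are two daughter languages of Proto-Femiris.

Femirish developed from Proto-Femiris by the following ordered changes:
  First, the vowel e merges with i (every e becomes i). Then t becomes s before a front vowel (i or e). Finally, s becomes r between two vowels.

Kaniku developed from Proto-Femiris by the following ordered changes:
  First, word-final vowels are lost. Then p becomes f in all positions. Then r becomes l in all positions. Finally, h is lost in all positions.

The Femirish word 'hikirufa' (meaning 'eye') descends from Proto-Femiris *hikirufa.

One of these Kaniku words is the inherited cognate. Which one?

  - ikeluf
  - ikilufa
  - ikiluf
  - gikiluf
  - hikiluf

ikiluf

Kaniku: *hikirufa > hikiruf > hikiluf > ikiluf  (by apocope, unconditioned shift, h-loss)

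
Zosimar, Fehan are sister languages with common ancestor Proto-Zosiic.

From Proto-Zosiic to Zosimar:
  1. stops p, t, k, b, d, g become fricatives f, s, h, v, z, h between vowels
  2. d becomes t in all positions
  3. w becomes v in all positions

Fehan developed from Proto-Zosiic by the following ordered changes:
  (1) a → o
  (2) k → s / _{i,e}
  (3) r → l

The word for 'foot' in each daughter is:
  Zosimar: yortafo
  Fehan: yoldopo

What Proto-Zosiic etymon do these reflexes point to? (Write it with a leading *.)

*yordapo

Position 3: Zosimar has r, Fehan has l. Zosimar preserves r here (none of its changes turn any other segment into r), so the proto-segment is *r.
Position 6: Zosimar has f, Fehan has p. Fehan preserves p here (none of its changes turn any other segment into p), so the proto-segment is *p.
Position 5: Zosimar has a, Fehan has o. Zosimar preserves a here (none of its changes turn any other segment into a), so the proto-segment is *a.
Verify the candidate proto-form against each daughter:
Zosimar: start from *yordapo.
  rule 1 (intervocalic lenition): yordapo → yordafo
  rule 2 (unconditioned shift): yordafo → yortafo
  rule 3: no change — yortafo
  ⇒ Zosimar yortafo
Fehan: *yordapo > yordopo > yoldopo  (by vowel merger, unconditioned shift)
*yordapo is the unique common source.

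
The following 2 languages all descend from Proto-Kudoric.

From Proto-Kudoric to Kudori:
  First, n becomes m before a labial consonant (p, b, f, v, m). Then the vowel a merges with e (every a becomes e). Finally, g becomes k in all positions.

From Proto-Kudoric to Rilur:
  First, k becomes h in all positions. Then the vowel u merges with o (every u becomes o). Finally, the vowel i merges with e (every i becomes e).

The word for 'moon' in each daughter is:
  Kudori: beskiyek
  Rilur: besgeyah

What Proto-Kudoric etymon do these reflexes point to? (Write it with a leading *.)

Position 5: Kudori has i, Rilur has e. Kudori preserves i here (none of its changes turn any other segment into i), so the proto-segment is *i.
Position 7: Kudori has e, Rilur has a. Rilur preserves a here (none of its changes turn any other segment into a), so the proto-segment is *a.
Verify the candidate proto-form against each daughter:
Kudori: *besgiyak > besgiyek > beskiyek  (by vowel merger, unconditioned shift)
Rilur: *besgiyak
  besgiyak → besgiyah   [unconditioned shift]
  besgiyah (rule 2 does not apply)
  besgiyah → besgeyah   [vowel merger]
  giving Rilur besgeyah.
*besgiyak is the unique common source.

*besgiyak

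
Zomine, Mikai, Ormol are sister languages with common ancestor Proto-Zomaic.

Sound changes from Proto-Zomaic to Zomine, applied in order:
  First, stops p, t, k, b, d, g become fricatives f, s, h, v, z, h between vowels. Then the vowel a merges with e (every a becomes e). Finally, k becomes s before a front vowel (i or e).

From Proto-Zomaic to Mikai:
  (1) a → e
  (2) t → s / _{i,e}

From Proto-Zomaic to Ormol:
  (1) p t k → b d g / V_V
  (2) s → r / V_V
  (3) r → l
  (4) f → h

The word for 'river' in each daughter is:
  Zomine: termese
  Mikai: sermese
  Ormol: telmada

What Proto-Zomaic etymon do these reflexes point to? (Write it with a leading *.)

*termata

Position 7: Zomine has e, Mikai has e, Ormol has a. Ormol preserves a here (none of its changes turn any other segment into a), so the proto-segment is *a.
Position 1: Zomine has t, Mikai has s, Ormol has t. Zomine preserves t here (none of its changes turn any other segment into t), so the proto-segment is *t.
Position 3: Zomine has r, Mikai has r, Ormol has l. Zomine preserves r here (none of its changes turn any other segment into r), so the proto-segment is *r.
Continuing position by position gives *termata; check it forward:
Zomine: start from *termata.
  rule 1 (intervocalic lenition): termata → termasa
  rule 2 (vowel merger): termasa → termese
  rule 3: no change — termese
  ⇒ Zomine termese
Mikai: *termata > termete > sermese  (by vowel merger, palatalisation)
Ormol: *termata
  termata → termada   [intervocalic voicing]
  termada (rule 2 does not apply)
  termada → telmada   [unconditioned shift]
  telmada (rule 4 does not apply)
  giving Ormol telmada.
*termata is the unique common source.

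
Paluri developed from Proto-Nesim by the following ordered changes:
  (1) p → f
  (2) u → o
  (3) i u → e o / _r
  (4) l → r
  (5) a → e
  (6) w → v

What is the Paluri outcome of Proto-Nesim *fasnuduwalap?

Paluri: *fasnuduwalap
  fasnuduwalap → fasnuduwalaf   [unconditioned shift]
  fasnuduwalaf → fasnodowalaf   [vowel merger]
  fasnodowalaf (rule 3 does not apply)
  fasnodowalaf → fasnodowaraf   [unconditioned shift]
  fasnodowaraf → fesnodoweref   [vowel merger]
  fesnodoweref → fesnodoveref   [unconditioned shift]
  giving Paluri fesnodoveref.

fesnodoveref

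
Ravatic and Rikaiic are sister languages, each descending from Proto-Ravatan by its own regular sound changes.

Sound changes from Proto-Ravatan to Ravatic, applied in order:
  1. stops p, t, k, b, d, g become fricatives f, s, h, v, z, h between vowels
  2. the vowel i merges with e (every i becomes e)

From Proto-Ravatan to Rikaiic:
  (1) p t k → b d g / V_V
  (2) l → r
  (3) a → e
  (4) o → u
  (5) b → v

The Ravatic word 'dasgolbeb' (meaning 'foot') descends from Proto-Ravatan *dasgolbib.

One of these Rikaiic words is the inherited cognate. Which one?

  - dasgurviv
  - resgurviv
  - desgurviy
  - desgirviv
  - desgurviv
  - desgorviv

desgurviv

Rikaiic: *dasgolbib
  dasgolbib (rule 1 does not apply)
  dasgolbib → dasgorbib   [unconditioned shift]
  dasgorbib → desgorbib   [vowel merger]
  desgorbib → desgurbib   [vowel merger]
  desgurbib → desgurviv   [unconditioned shift]
  giving Rikaiic desgurviv.
Only 'desgurviv' matches the regular Rikaiic development of *dasgolbib.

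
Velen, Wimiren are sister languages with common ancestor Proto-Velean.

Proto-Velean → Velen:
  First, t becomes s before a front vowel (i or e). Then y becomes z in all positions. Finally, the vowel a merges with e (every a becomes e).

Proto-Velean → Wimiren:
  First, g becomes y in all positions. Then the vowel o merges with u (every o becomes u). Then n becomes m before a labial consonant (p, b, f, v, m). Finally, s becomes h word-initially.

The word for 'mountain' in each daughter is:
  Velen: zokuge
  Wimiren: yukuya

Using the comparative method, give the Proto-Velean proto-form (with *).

Position 5: Velen has g, Wimiren has y. Velen preserves g here (none of its changes turn any other segment into g), so the proto-segment is *g.
Position 1: Velen has z, Wimiren has y. Taking the neighbouring segments as reconstructed: Velen z could go back to *z or *y; Wimiren y could go back to *g or *y — the one source consistent with every daughter is *y.
Verify the candidate proto-form against each daughter:
Velen: *yokuga > zokuga > zokuge  (by unconditioned shift, vowel merger)
Wimiren: *yokuga > yokuya > yukuya  (by unconditioned shift, vowel merger)
*yokuga is the unique common source.

*yokuga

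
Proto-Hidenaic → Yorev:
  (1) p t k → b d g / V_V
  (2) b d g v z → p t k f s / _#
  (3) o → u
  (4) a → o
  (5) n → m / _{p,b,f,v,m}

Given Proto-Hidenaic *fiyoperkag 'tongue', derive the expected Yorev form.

fiyuberkok

Yorev: start from *fiyoperkag.
  rule 1 (intervocalic voicing): fiyoperkag → fiyoberkag
  rule 2 (final devoicing): fiyoberkag → fiyoberkak
  rule 3 (vowel merger): fiyoberkak → fiyuberkak
  rule 4 (vowel merger): fiyuberkak → fiyuberkok
  rule 5: no change — fiyuberkok
  ⇒ Yorev fiyuberkok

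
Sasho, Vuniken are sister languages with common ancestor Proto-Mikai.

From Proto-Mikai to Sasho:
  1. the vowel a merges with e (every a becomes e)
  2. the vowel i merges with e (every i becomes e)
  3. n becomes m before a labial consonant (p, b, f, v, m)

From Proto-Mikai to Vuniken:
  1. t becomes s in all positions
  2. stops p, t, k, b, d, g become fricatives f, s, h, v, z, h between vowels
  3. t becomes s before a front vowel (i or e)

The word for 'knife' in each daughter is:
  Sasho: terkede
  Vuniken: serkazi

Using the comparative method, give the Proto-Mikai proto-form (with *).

Position 7: Sasho has e, Vuniken has i. Vuniken preserves i here (none of its changes turn any other segment into i), so the proto-segment is *i.
Position 5: Sasho has e, Vuniken has a. Vuniken preserves a here (none of its changes turn any other segment into a), so the proto-segment is *a.
Verify the candidate proto-form against each daughter:
Sasho: *terkadi
  terkadi → terkedi   [vowel merger]
  terkedi → terkede   [vowel merger]
  terkede (rule 3 does not apply)
  giving Sasho terkede.
Vuniken: *terkadi > serkadi > serkazi  (by unconditioned shift, intervocalic lenition)
*terkadi is the unique common source.

*terkadi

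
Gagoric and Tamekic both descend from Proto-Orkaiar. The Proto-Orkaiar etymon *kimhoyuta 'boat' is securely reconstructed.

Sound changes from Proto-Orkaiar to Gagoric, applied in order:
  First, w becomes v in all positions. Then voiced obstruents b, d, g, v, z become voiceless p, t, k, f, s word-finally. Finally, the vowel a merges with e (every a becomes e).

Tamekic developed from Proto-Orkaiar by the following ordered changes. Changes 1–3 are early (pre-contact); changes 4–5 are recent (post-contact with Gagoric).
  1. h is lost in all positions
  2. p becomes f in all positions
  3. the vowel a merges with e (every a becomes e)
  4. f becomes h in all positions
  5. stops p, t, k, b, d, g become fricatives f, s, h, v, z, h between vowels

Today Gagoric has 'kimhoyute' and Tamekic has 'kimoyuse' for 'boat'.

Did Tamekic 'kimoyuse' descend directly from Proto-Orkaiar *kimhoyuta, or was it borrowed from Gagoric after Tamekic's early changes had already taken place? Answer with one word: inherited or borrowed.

If inherited, *kimhoyuta would pass through all of Tamekic's changes:
Tamekic: *kimhoyuta > kimoyuta > kimoyute > kimoyuse  (by h-loss, vowel merger, intervocalic lenition)
If borrowed from Gagoric 'kimhoyute' after the early changes, it would undergo only the recent ones:
  rule 4 (unconditioned shift): no change (kimhoyute)
  rule 5 (intervocalic lenition): kimhoyute → kimhoyuse
  ⇒ as a loan: kimhoyuse
Tamekic 'kimoyuse' matches the inherited outcome exactly, so it is an inherited cognate, not a loan.

inherited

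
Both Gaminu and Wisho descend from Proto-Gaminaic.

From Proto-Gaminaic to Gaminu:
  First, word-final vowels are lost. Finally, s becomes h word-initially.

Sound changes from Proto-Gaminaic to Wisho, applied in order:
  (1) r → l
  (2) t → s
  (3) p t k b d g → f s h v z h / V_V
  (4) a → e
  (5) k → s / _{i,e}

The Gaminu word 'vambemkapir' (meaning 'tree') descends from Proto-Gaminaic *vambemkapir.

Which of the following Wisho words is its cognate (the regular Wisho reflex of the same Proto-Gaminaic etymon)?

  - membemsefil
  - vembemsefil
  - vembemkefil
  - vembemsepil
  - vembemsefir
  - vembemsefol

vembemsefil

Wisho: start from *vambemkapir.
  rule 1 (unconditioned shift): vambemkapir → vambemkapil
  rule 2: no change — vambemkapil
  rule 3 (intervocalic lenition): vambemkapil → vambemkafil
  rule 4 (vowel merger): vambemkafil → vembemkefil
  rule 5 (palatalisation): vembemkefil → vembemsefil
  ⇒ Wisho vembemsefil
Only 'vembemsefil' matches the regular Wisho development of *vambemkapir.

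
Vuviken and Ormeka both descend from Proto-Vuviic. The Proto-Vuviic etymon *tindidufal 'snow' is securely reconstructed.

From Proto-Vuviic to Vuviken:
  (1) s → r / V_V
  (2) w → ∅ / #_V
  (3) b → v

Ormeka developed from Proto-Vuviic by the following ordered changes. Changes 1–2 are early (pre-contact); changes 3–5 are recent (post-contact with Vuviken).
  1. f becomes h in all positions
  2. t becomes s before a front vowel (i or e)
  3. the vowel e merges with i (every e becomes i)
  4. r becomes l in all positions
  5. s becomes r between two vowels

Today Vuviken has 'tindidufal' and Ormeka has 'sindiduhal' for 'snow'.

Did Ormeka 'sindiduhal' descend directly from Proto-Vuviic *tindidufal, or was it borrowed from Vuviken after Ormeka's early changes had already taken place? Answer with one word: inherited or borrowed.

inherited

If inherited, *tindidufal would pass through all of Ormeka's changes:
Ormeka: *tindidufal > tindiduhal > sindiduhal  (by unconditioned shift, palatalisation)
If borrowed from Vuviken 'tindidufal' after the early changes, it would undergo only the recent ones:
  rule 3 (vowel merger): no change (tindidufal)
  rule 4 (unconditioned shift): no change (tindidufal)
  rule 5 (rhotacism): no change (tindidufal)
  ⇒ as a loan: tindidufal
Ormeka 'sindiduhal' matches the inherited outcome exactly, so it is an inherited cognate, not a loan.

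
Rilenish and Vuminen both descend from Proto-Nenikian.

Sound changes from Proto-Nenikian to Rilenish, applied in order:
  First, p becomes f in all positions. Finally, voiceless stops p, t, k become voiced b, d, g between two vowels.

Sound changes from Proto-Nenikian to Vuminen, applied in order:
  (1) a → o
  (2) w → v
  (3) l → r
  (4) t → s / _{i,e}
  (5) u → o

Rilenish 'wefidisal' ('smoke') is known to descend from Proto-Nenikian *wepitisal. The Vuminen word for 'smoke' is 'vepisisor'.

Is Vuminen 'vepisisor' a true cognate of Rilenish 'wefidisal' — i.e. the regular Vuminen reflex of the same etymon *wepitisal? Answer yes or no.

Derive the expected Vuminen reflex of *wepitisal:
Vuminen: start from *wepitisal.
  rule 1 (vowel merger): wepitisal → wepitisol
  rule 2 (unconditioned shift): wepitisol → vepitisol
  rule 3 (unconditioned shift): vepitisol → vepitisor
  rule 4 (palatalisation): vepitisor → vepisisor
  rule 5: no change — vepisisor
  ⇒ Vuminen vepisisor
Vuminen 'vepisisor' matches the regular reflex exactly, so the pair is cognate.

yes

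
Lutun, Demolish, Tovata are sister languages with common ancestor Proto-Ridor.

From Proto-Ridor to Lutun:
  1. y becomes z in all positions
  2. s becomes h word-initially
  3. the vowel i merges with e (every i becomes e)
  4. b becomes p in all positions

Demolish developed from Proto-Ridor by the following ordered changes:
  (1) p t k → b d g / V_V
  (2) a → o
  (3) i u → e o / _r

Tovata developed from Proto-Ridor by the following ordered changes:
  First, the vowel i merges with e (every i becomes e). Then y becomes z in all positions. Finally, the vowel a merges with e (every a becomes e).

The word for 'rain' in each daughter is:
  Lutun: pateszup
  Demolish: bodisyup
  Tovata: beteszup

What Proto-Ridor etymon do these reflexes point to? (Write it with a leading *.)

*batisyup

Position 6: Lutun has z, Demolish has y, Tovata has z. Demolish preserves y here (none of its changes turn any other segment into y), so the proto-segment is *y.
Position 1: Lutun has p, Demolish has b, Tovata has b. Tovata preserves b here (none of its changes turn any other segment into b), so the proto-segment is *b.
Position 2: Lutun has a, Demolish has o, Tovata has e. Lutun preserves a here (none of its changes turn any other segment into a), so the proto-segment is *a.
Continuing position by position gives *batisyup; check it forward:
Lutun: *batisyup
  batisyup → batiszup   [unconditioned shift]
  batiszup (rule 2 does not apply)
  batiszup → bateszup   [vowel merger]
  bateszup → pateszup   [unconditioned shift]
  giving Lutun pateszup.
Demolish: *batisyup
  batisyup → badisyup   [intervocalic voicing]
  badisyup → bodisyup   [vowel merger]
  bodisyup (rule 3 does not apply)
  giving Demolish bodisyup.
Tovata: *batisyup > batesyup > bateszup > beteszup  (by vowel merger, unconditioned shift, vowel merger)
No other proto-form is consistent with every reflex, so the reconstruction is *batisyup.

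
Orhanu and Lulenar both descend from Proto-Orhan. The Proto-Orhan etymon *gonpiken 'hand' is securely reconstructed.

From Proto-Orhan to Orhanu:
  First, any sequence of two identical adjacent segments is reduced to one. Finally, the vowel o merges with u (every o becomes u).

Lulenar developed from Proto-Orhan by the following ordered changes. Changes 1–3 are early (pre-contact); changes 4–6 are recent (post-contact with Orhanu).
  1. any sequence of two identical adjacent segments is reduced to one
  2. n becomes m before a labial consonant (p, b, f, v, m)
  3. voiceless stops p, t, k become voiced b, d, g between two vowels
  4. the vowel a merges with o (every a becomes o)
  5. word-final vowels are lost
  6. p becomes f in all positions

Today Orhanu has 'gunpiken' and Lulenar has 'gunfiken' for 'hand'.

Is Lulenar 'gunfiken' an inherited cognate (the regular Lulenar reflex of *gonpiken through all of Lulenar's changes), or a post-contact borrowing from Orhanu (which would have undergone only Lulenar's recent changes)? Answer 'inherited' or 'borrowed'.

borrowed

If inherited, *gonpiken would pass through all of Lulenar's changes:
Lulenar: *gonpiken
  gonpiken (rule 1 does not apply)
  gonpiken → gompiken   [nasal place assimilation]
  gompiken → gompigen   [intervocalic voicing]
  gompigen (rule 4 does not apply)
  gompigen (rule 5 does not apply)
  gompigen → gomfigen   [unconditioned shift]
  giving Lulenar gomfigen.
If borrowed from Orhanu 'gunpiken' after the early changes, it would undergo only the recent ones:
  rule 4 (vowel merger): no change (gunpiken)
  rule 5 (apocope): no change (gunpiken)
  rule 6 (unconditioned shift): gunpiken → gunfiken
  ⇒ as a loan: gunfiken
Lulenar 'gunfiken' matches the loan outcome 'gunfiken', not the inherited 'gomfigen' — it skipped the early Lulenar changes, so it was borrowed from Orhanu.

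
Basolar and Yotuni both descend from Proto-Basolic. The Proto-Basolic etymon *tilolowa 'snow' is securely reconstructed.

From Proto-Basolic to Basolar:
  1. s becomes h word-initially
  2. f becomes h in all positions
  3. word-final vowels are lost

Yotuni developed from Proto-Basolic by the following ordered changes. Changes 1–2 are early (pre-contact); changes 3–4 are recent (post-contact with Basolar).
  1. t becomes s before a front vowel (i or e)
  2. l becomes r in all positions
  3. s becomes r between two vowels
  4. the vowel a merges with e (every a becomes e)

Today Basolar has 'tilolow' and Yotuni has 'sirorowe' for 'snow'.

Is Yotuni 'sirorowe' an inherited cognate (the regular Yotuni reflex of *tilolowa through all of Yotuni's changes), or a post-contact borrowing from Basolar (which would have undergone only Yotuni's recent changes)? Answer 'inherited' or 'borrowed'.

If inherited, *tilolowa would pass through all of Yotuni's changes:
Yotuni: start from *tilolowa.
  rule 1 (palatalisation): tilolowa → silolowa
  rule 2 (unconditioned shift): silolowa → sirorowa
  rule 3: no change — sirorowa
  rule 4 (vowel merger): sirorowa → sirorowe
  ⇒ Yotuni sirorowe
If borrowed from Basolar 'tilolow' after the early changes, it would undergo only the recent ones:
  rule 3 (rhotacism): no change (tilolow)
  rule 4 (vowel merger): no change (tilolow)
  ⇒ as a loan: tilolow
Yotuni 'sirorowe' matches the inherited outcome exactly, so it is an inherited cognate, not a loan.

inherited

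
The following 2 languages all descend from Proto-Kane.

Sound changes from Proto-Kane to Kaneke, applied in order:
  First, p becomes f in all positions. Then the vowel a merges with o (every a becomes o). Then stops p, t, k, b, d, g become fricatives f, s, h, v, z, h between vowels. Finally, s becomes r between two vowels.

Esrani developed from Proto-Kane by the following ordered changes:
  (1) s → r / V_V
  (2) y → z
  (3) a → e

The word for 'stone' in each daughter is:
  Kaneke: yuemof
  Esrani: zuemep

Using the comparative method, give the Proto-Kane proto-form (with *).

*yuemap

Position 6: Kaneke has f, Esrani has p. Esrani preserves p here (none of its changes turn any other segment into p), so the proto-segment is *p.
Position 1: Kaneke has y, Esrani has z. Kaneke preserves y here (none of its changes turn any other segment into y), so the proto-segment is *y.
Position 5: Kaneke has o, Esrani has e. Taking the neighbouring segments as reconstructed: Kaneke o could go back to *a or *o; Esrani e could go back to *a or *e — the one source consistent with every daughter is *a.
The remaining positions agree across the daughters. Check the candidate against every language:
Kaneke: start from *yuemap.
  rule 1 (unconditioned shift): yuemap → yuemaf
  rule 2 (vowel merger): yuemaf → yuemof
  rule 3: no change — yuemof
  rule 4: no change — yuemof
  ⇒ Kaneke yuemof
Esrani: *yuemap > zuemap > zuemep  (by unconditioned shift, vowel merger)
Only *yuemap yields all of Kaneke yuemof, Esrani zuemep.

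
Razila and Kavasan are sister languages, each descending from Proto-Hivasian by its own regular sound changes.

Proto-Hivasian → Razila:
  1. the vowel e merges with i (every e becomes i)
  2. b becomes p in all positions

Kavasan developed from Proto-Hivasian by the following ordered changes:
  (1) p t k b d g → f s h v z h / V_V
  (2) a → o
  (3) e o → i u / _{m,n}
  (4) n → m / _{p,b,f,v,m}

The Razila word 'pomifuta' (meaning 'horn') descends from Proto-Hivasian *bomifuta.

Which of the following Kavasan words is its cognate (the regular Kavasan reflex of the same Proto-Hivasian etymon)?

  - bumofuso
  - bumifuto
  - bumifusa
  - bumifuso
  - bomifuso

bumifuso

Kavasan: *bomifuta > bomifusa > bomifuso > bumifuso  (by intervocalic lenition, vowel merger, pre-nasal raising)
Among the options, 'bumifuso' alone shows every Kavasan change applied in order.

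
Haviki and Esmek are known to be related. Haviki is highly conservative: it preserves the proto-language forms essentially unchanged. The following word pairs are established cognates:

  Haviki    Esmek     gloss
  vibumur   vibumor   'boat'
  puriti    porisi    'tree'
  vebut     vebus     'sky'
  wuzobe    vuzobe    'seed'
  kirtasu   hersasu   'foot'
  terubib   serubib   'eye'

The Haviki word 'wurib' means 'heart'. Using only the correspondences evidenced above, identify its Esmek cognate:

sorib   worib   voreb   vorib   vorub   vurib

vorib

wuzobe ~ vuzobe — Haviki w corresponds to Esmek v word-initially before a back vowel.
vibumur ~ vibumor, puriti ~ porisi — Haviki u corresponds to Esmek o after a consonant, before r.
Applying these to Haviki 'wurib':
  wurib → vurib   (w→v word-initially before a back vowel)
  vurib → vorib   (u→o after a consonant, before r)
So the Esmek cognate is 'vorib'.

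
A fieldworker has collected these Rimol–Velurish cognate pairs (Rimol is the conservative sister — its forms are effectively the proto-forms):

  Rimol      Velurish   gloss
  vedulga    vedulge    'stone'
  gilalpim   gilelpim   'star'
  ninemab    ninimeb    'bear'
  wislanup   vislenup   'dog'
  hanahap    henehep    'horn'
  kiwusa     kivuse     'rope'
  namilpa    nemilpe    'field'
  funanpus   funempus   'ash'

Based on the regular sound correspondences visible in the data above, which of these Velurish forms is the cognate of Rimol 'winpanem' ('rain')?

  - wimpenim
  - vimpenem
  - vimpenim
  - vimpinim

wislanup ~ vislenup — Rimol w corresponds to Velurish v word-initially before a front vowel.
funanpus ~ funempus — Rimol n corresponds to Velurish m after a vowel, before a labial obstruent.
wislanup ~ vislenup, hanahap ~ henehep — Rimol a corresponds to Velurish e after a consonant, before a nasal.
ninemab ~ ninimeb — Rimol e corresponds to Velurish i after a consonant, before a nasal.
Applying these to Rimol 'winpanem':
  winpanem → vinpanem   (w→v word-initially before a front vowel)
  vinpanem → vimpanem   (n→m after a vowel, before a labial obstruent)
  vimpanem → vimpenem   (a→e after a consonant, before a nasal)
  vimpenem → vimpenim   (e→i after a consonant, before a nasal)
So the Velurish cognate is 'vimpenim'.

vimpenim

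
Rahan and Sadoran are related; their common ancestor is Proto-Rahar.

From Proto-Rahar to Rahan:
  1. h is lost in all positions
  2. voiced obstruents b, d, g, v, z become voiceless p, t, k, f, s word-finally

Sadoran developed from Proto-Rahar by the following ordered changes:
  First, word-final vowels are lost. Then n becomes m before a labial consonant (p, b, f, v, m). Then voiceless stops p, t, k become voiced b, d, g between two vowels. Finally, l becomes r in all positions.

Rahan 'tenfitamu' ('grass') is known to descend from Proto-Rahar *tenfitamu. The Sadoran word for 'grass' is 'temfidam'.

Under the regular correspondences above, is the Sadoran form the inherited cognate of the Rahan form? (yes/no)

Derive the expected Sadoran reflex of *tenfitamu:
Sadoran: *tenfitamu
  tenfitamu → tenfitam   [apocope]
  tenfitam → temfitam   [nasal place assimilation]
  temfitam → temfidam   [intervocalic voicing]
  temfidam (rule 4 does not apply)
  giving Sadoran temfidam.
Sadoran 'temfidam' matches the regular reflex exactly, so the pair is cognate.

yes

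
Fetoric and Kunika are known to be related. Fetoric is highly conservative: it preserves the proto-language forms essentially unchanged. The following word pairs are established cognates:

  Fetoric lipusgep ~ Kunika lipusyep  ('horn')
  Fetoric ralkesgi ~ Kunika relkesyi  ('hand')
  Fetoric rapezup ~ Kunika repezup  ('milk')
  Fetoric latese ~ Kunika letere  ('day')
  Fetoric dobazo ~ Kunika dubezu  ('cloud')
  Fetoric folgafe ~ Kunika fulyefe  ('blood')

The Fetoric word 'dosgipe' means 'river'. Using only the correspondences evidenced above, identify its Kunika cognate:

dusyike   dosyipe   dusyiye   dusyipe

folgafe ~ fulyefe — Fetoric o corresponds to Kunika u after a consonant, before a consonant other than r, m, n, p, b, f, v.
ralkesgi ~ relkesyi — Fetoric g corresponds to Kunika y after a consonant, before a front vowel.
Applying these to Fetoric 'dosgipe':
  dosgipe → dusgipe   (o→u after a consonant, before a consonant other than r, m, n, p, b, f, v)
  dusgipe → dusyipe   (g→y after a consonant, before a front vowel)
So the Kunika cognate is 'dusyipe'.

dusyipe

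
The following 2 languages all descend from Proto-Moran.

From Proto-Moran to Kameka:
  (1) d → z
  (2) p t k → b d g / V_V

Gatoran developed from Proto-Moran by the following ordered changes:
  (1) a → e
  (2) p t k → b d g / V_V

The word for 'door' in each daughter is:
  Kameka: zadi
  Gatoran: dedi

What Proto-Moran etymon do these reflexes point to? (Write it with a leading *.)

*dati

Position 1: Kameka has z, Gatoran has d. Taking the neighbouring segments as reconstructed: Kameka z could go back to *d or *z; Gatoran d can only go back to *d — the one source consistent with every daughter is *d.
Position 3: Kameka has d, Gatoran has d. In Kameka, d can only continue *t, so the proto-segment is *t.
Position 2: Kameka has a, Gatoran has e. Kameka preserves a here (none of its changes turn any other segment into a), so the proto-segment is *a.
This points to *dati. Verify forward in each daughter:
Kameka: start from *dati.
  rule 1 (unconditioned shift): dati → zati
  rule 2 (intervocalic voicing): zati → zadi
  ⇒ Kameka zadi
Gatoran: *dati > deti > dedi  (by vowel merger, intervocalic voicing)
No other proto-form is consistent with every reflex, so the reconstruction is *dati.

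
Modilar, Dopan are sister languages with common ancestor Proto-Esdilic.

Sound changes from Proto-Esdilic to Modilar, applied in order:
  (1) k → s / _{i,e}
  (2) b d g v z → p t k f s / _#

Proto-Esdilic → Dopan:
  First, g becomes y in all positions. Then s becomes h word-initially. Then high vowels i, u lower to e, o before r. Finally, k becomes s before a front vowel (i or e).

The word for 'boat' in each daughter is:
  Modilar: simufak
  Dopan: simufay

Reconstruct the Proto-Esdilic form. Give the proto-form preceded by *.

*kimufag

Position 7: Modilar has k, Dopan has y. Taking the neighbouring segments as reconstructed: Modilar k could go back to *k or *g; Dopan y could go back to *g or *y — the one source consistent with every daughter is *g.
Position 1: Modilar has s, Dopan has s. Taking the neighbouring segments as reconstructed: Modilar s could go back to *k or *s; Dopan s can only go back to *k — the one source consistent with every daughter is *k.
Continuing position by position gives *kimufag; check it forward:
Modilar: start from *kimufag.
  rule 1 (palatalisation): kimufag → simufag
  rule 2 (final devoicing): simufag → simufak
  ⇒ Modilar simufak
Dopan: start from *kimufag.
  rule 1 (unconditioned shift): kimufag → kimufay
  rule 2: no change — kimufay
  rule 3: no change — kimufay
  rule 4 (palatalisation): kimufay → simufay
  ⇒ Dopan simufay
No other proto-form is consistent with every reflex, so the reconstruction is *kimufag.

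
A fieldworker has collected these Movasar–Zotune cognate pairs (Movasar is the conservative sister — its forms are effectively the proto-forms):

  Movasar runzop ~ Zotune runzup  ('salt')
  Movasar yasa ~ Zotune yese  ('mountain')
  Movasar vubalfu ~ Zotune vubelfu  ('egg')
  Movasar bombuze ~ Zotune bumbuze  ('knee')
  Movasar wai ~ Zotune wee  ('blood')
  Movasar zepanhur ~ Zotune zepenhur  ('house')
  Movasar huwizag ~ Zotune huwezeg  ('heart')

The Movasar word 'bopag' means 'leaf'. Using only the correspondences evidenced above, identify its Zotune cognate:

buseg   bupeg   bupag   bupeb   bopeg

runzop ~ runzup — Movasar o corresponds to Zotune u after a consonant, before a labial obstruent.
yasa ~ yese, vubalfu ~ vubelfu — Movasar a corresponds to Zotune e after a consonant, before a consonant other than r, m, n, p, b, f, v.
Applying these to Movasar 'bopag':
  bopag → bupag   (o→u after a consonant, before a labial obstruent)
  bupag → bupeg   (a→e after a consonant, before a consonant other than r, m, n, p, b, f, v)
So the Zotune cognate is 'bupeg'.

bupeg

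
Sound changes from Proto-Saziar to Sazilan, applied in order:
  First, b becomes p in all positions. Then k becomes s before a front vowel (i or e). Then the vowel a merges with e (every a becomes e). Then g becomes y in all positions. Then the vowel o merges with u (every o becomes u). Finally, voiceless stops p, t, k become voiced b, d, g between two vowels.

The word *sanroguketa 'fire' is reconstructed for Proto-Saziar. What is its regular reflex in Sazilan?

senruyusede

Sazilan: *sanroguketa
  sanroguketa (rule 1 does not apply)
  sanroguketa → sanroguseta   [palatalisation]
  sanroguseta → senrogusete   [vowel merger]
  senrogusete → senroyusete   [unconditioned shift]
  senroyusete → senruyusete   [vowel merger]
  senruyusete → senruyusede   [intervocalic voicing]
  giving Sazilan senruyusede.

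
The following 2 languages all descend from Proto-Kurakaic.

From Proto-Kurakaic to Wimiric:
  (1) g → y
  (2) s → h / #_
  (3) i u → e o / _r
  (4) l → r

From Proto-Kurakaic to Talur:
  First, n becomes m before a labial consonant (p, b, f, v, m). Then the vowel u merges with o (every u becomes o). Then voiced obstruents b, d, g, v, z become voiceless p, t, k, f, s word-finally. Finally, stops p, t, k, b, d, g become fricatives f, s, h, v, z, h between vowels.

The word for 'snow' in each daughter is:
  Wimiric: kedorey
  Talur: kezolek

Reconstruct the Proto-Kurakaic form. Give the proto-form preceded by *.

*kedoleg

Position 5: Wimiric has r, Talur has l. Talur preserves l here (none of its changes turn any other segment into l), so the proto-segment is *l.
Position 7: Wimiric has y, Talur has k. Taking the neighbouring segments as reconstructed: Wimiric y could go back to *g or *y; Talur k could go back to *k or *g — the one source consistent with every daughter is *g.
Position 3: Wimiric has d, Talur has z. Wimiric preserves d here (none of its changes turn any other segment into d), so the proto-segment is *d.
The remaining positions agree across the daughters. Check the candidate against every language:
Wimiric: *kedoleg
  kedoleg → kedoley   [unconditioned shift]
  kedoley (rule 2 does not apply)
  kedoley (rule 3 does not apply)
  kedoley → kedorey   [unconditioned shift]
  giving Wimiric kedorey.
Talur: start from *kedoleg.
  rule 1: no change — kedoleg
  rule 2: no change — kedoleg
  rule 3 (final devoicing): kedoleg → kedolek
  rule 4 (intervocalic lenition): kedolek → kezolek
  ⇒ Talur kezolek
No other proto-form is consistent with every reflex, so the reconstruction is *kedoleg.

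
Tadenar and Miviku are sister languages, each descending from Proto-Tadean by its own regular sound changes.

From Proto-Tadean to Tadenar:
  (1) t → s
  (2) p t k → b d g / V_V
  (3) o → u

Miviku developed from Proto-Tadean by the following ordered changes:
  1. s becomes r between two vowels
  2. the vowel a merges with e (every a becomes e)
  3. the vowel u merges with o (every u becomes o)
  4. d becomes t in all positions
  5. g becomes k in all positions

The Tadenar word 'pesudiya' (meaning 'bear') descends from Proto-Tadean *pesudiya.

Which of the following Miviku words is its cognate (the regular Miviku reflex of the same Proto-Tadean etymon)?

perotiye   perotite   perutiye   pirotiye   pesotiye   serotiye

Miviku: start from *pesudiya.
  rule 1 (rhotacism): pesudiya → perudiya
  rule 2 (vowel merger): perudiya → perudiye
  rule 3 (vowel merger): perudiye → perodiye
  rule 4 (unconditioned shift): perodiye → perotiye
  rule 5: no change — perotiye
  ⇒ Miviku perotiye

perotiye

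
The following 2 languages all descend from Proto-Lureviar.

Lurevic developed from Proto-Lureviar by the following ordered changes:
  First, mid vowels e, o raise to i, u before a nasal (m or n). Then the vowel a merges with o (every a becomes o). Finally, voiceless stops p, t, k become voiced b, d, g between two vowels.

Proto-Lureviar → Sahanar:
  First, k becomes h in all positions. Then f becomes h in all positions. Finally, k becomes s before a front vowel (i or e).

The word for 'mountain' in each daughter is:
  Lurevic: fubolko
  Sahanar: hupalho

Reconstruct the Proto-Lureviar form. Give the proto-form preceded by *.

*fupalko

Position 4: Lurevic has o, Sahanar has a. Sahanar preserves a here (none of its changes turn any other segment into a), so the proto-segment is *a.
Position 3: Lurevic has b, Sahanar has p. Sahanar preserves p here (none of its changes turn any other segment into p), so the proto-segment is *p.
Position 1: Lurevic has f, Sahanar has h. Lurevic preserves f here (none of its changes turn any other segment into f), so the proto-segment is *f.
Continuing position by position gives *fupalko; check it forward:
Lurevic: *fupalko > fupolko > fubolko  (by vowel merger, intervocalic voicing)
Sahanar: *fupalko > fupalho > hupalho  (by unconditioned shift, unconditioned shift)
*fupalko is the unique common source.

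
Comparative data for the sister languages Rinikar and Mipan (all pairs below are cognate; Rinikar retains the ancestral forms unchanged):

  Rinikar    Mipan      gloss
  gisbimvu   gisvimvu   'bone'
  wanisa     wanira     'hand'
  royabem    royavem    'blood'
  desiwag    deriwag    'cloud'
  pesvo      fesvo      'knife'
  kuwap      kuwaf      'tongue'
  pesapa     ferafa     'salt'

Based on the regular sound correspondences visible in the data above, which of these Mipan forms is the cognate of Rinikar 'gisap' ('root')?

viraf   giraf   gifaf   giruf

giraf

wanisa ~ wanira, pesapa ~ ferafa — Rinikar s corresponds to Mipan r between vowels (before a back vowel).
kuwap ~ kuwaf — Rinikar p corresponds to Mipan f word-finally.
Applying these to Rinikar 'gisap':
  gisap → girap   (s→r between vowels (before a back vowel))
  girap → giraf   (p→f word-finally)
So the Mipan cognate is 'giraf'.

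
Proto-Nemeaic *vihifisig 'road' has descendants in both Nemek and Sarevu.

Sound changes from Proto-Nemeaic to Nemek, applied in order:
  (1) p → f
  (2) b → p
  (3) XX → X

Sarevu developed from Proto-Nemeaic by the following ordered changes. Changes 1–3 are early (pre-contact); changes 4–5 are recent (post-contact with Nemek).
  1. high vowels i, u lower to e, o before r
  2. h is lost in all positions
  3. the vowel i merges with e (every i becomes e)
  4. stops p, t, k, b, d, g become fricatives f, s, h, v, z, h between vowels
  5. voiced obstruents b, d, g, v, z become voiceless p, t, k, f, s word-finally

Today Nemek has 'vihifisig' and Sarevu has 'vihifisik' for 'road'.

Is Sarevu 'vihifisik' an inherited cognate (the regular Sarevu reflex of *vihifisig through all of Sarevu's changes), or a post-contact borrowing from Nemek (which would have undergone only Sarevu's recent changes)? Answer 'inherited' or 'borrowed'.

If inherited, *vihifisig would pass through all of Sarevu's changes:
Sarevu: *vihifisig
  vihifisig (rule 1 does not apply)
  vihifisig → viifisig   [h-loss]
  viifisig → veefeseg   [vowel merger]
  veefeseg (rule 4 does not apply)
  veefeseg → veefesek   [final devoicing]
  giving Sarevu veefesek.
If borrowed from Nemek 'vihifisig' after the early changes, it would undergo only the recent ones:
  rule 4 (intervocalic lenition): no change (vihifisig)
  rule 5 (final devoicing): vihifisig → vihifisik
  ⇒ as a loan: vihifisik
Sarevu 'vihifisik' matches the loan outcome 'vihifisik', not the inherited 'veefesek' — it skipped the early Sarevu changes, so it was borrowed from Nemek.

borrowed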